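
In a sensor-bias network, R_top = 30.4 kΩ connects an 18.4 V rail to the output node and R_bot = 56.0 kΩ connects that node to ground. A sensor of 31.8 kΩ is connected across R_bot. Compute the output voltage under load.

V_out ≈ 7.36 V

The load sits in parallel with R_bot: R_bot‖R_L = (56.0 × 31.8) / (56.0 + 31.8) = 20.28 kΩ.
V_out = 18.4 × 20.28 / (30.4 + 20.28) = 18.4 × 20.28/50.68 = 7.36 V.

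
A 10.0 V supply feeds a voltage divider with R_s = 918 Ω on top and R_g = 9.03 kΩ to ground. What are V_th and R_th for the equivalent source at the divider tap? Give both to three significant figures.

V_th is the open-circuit tap voltage: 10.0 × 9030/(918 + 9030) = 9.08 V.
With the supply zeroed, R_s and R_g appear in parallel from the tap: R_th = R_s‖R_g = (918 × 9030)/9948 = 833 Ω.

V_th = 9.08 V, R_th = 833 Ω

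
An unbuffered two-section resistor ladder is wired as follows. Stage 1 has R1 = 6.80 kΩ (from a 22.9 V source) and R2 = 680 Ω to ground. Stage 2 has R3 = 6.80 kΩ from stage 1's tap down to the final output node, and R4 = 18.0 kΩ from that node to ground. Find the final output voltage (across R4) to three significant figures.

Stage 2 presents R3+R4 = 24800 Ω as a load on stage 1's tap.
Stage 1's lower leg becomes R2‖(R3+R4) = 661.9 Ω, so V_mid = 22.9 × 661.9/7462 = 2.031 V.
Stage 2 is itself unloaded: V_out = V_mid × R4/(R3+R4) = 2.031 × 18000/24800 = 1.47 V.

V_out ≈ 1.47 V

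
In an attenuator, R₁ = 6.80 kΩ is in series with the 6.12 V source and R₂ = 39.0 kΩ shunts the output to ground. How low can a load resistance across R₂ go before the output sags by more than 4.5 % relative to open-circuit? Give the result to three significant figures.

Output resistance R_th = R₁‖R₂ = (6.80 × 39.0)/45.80 = 5.790 kΩ.
The fractional drop is R_th/(R_th + R_L); requiring this ≤ 0.0450 gives R_L ≥ R_th(1/0.0450 − 1) = 5.790 × 21.22 = 123 kΩ.

R_L(min) ≈ 123 kΩ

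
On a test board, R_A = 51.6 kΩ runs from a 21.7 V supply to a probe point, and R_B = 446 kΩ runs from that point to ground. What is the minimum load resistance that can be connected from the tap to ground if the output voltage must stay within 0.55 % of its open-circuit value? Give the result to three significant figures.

Output resistance R_th = R_A‖R_B = (51.6 × 446)/497.6 = 46.25 kΩ.
The fractional drop is R_th/(R_th + R_L); requiring this ≤ 0.00550 gives R_L ≥ R_th(1/0.00550 − 1) = 46.25 × 180.8 = 8.36 MΩ.

R_L(min) ≈ 8.36 MΩ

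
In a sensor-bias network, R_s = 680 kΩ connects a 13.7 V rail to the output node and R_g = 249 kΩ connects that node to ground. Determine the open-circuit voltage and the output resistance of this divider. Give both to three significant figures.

V_th is the open-circuit tap voltage: 13.7 × 249/(680 + 249) = 3.67 V.
With the supply zeroed, R_s and R_g appear in parallel from the tap: R_th = R_s‖R_g = (680 × 249)/929.0 = 182 kΩ.

V_th = 3.67 V, R_th = 182 kΩ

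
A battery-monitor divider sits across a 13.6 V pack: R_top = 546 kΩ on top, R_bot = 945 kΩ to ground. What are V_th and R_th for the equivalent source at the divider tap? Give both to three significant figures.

V_th is the open-circuit tap voltage: 13.6 × 945/(546 + 945) = 8.62 V.
With the supply zeroed, R_top and R_bot appear in parallel from the tap: R_th = R_top‖R_bot = (546 × 945)/1491 = 346 kΩ.

V_th = 8.62 V, R_th = 346 kΩ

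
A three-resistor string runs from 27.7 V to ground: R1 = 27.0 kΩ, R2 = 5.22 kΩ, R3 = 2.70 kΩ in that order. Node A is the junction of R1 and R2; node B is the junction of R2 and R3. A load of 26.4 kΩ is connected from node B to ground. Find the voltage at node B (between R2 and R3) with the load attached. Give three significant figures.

At node B, R3 is in parallel with the load: R3‖R_L = 2.449 kΩ.
Below node A the resistance is R2 + (R3‖R_L) = 7.669 kΩ, so V_A = 27.7 × 7.669/34.67 = 6.128 V.
Then V_B = V_A × (R3‖R_L)/(R2 + R3‖R_L) = 6.128 × 2.449/7.669 = 1.96 V.

V ≈ 1.96 V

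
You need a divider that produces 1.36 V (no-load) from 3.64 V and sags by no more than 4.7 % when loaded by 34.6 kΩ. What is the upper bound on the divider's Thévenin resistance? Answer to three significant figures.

R_th ≤ 1.71 kΩ

Loading drop = R_th/(R_th + R_L) ≤ 0.0470, so R_th ≤ R_L · ε/(1−ε) = 34.6 kΩ × 0.0470/0.9530 = 1.71 kΩ.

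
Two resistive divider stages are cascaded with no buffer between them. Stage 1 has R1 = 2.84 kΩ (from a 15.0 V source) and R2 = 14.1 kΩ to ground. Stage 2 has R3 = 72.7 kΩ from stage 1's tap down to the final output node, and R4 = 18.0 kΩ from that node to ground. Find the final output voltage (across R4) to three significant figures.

V_out ≈ 2.41 V

Stage 2 presents R3+R4 = 90.70 kΩ as a load on stage 1's tap.
Stage 1's lower leg becomes R2‖(R3+R4) = 12.20 kΩ, so V_mid = 15.0 × 12.20/15.04 = 12.17 V.
Stage 2 is itself unloaded: V_out = V_mid × R4/(R3+R4) = 12.17 × 18.0/90.70 = 2.41 V.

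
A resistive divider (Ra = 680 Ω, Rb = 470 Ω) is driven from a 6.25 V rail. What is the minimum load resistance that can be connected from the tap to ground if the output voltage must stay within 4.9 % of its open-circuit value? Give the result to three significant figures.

R_L(min) ≈ 5.39 kΩ

Output resistance R_th = Ra‖Rb = (680 × 470)/1150 = 277.9 Ω.
The fractional drop is R_th/(R_th + R_L); requiring this ≤ 0.0490 gives R_L ≥ R_th(1/0.0490 − 1) = 277.9 × 19.41 = 5.39 kΩ.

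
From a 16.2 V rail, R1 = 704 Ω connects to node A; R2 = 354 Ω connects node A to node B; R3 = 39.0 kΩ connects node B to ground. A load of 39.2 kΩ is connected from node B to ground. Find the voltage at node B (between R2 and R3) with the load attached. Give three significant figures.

V ≈ 15.4 V

At node B, R3 is in parallel with the load: R3‖R_L = 19550 Ω.
Below node A the resistance is R2 + (R3‖R_L) = 19900 Ω, so V_A = 16.2 × 19900/20610 = 15.65 V.
Then V_B = V_A × (R3‖R_L)/(R2 + R3‖R_L) = 15.65 × 19550/19900 = 15.4 V.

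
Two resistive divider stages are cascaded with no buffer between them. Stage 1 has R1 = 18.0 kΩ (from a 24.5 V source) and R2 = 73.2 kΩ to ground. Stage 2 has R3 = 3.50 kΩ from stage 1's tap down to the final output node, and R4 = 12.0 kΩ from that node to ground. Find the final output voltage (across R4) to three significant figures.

Stage 2 presents R3+R4 = 15.50 kΩ as a load on stage 1's tap.
Stage 1's lower leg becomes R2‖(R3+R4) = 12.79 kΩ, so V_mid = 24.5 × 12.79/30.79 = 10.18 V.
Stage 2 is itself unloaded: V_out = V_mid × R4/(R3+R4) = 10.18 × 12.0/15.50 = 7.88 V.

V_out ≈ 7.88 V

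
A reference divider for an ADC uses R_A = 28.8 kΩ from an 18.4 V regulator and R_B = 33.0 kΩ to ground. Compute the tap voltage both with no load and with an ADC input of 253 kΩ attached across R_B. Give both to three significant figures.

Open-circuit: V = 18.4 × 33.0/(28.8 + 33.0) = 9.83 V.
With the load, R_B becomes R_B‖R_L = 29.19 kΩ, so V = 18.4 × 29.19/57.99 = 9.26 V.

Unloaded: 9.83 V; loaded: 9.26 V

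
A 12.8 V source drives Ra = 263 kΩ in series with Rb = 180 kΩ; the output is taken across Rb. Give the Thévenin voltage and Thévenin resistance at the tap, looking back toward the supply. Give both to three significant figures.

V_th = 5.20 V, R_th = 107 kΩ

V_th is the open-circuit tap voltage: 12.8 × 180/(263 + 180) = 5.20 V.
With the supply zeroed, Ra and Rb appear in parallel from the tap: R_th = Ra‖Rb = (263 × 180)/443.0 = 107 kΩ.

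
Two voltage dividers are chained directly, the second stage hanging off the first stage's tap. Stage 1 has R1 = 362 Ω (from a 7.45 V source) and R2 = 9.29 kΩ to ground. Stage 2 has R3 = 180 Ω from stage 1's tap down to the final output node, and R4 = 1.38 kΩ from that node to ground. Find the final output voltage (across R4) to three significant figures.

V_out ≈ 5.19 V

Stage 2 presents R3+R4 = 1560 Ω as a load on stage 1's tap.
Stage 1's lower leg becomes R2‖(R3+R4) = 1336 Ω, so V_mid = 7.45 × 1336/1698 = 5.861 V.
Stage 2 is itself unloaded: V_out = V_mid × R4/(R3+R4) = 5.861 × 1380/1560 = 5.19 V.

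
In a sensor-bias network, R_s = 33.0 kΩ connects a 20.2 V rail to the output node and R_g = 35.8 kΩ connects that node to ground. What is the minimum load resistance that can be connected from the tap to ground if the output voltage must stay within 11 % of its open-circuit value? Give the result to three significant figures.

Output resistance R_th = R_s‖R_g = (33.0 × 35.8)/68.80 = 17.17 kΩ.
The fractional drop is R_th/(R_th + R_L); requiring this ≤ 0.110 gives R_L ≥ R_th(1/0.110 − 1) = 17.17 × 8.091 = 139 kΩ.

R_L(min) ≈ 139 kΩ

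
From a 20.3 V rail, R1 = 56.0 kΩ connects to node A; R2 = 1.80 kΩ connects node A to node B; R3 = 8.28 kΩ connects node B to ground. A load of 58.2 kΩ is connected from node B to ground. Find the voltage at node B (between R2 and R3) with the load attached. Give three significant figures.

V ≈ 2.26 V

At node B, R3 is in parallel with the load: R3‖R_L = 7.249 kΩ.
Below node A the resistance is R2 + (R3‖R_L) = 9.049 kΩ, so V_A = 20.3 × 9.049/65.05 = 2.824 V.
Then V_B = V_A × (R3‖R_L)/(R2 + R3‖R_L) = 2.824 × 7.249/9.049 = 2.26 V.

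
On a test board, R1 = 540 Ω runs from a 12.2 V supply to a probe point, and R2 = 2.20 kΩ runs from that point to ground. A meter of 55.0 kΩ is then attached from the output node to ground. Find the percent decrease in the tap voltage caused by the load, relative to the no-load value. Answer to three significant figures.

0.782 %

The divider's output (Thévenin) resistance is R1‖R2 = 433.6 Ω.
Fractional drop under load = R_th/(R_th + R_L) = 433.6 / (433.6 + 55000) = 0.007822.
So the output falls by 0.782 %.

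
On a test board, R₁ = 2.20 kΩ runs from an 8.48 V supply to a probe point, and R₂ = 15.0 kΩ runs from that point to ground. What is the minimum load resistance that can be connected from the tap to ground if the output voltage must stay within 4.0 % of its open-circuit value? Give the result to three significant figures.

Output resistance R_th = R₁‖R₂ = (2.20 × 15.0)/17.20 = 1.919 kΩ.
The fractional drop is R_th/(R_th + R_L); requiring this ≤ 0.0400 gives R_L ≥ R_th(1/0.0400 − 1) = 1.919 × 24.00 = 46.0 kΩ.

R_L(min) ≈ 46.0 kΩ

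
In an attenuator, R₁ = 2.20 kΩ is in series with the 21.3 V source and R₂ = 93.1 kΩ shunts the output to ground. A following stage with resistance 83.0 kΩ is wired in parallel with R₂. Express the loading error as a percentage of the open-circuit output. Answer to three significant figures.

2.52 %

The divider's output (Thévenin) resistance is R₁‖R₂ = 2.149 kΩ.
Fractional drop under load = R_th/(R_th + R_L) = 2.149 / (2.149 + 83.0) = 0.02524.
So the output falls by 2.52 %.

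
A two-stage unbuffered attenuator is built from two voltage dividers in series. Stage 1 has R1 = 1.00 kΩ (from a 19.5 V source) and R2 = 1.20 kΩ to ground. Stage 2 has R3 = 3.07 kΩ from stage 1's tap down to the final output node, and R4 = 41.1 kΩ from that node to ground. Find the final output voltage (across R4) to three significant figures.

Stage 2 presents R3+R4 = 44.17 kΩ as a load on stage 1's tap.
Stage 1's lower leg becomes R2‖(R3+R4) = 1.168 kΩ, so V_mid = 19.5 × 1.168/2.168 = 10.51 V.
Stage 2 is itself unloaded: V_out = V_mid × R4/(R3+R4) = 10.51 × 41.1/44.17 = 9.78 V.

V_out ≈ 9.78 V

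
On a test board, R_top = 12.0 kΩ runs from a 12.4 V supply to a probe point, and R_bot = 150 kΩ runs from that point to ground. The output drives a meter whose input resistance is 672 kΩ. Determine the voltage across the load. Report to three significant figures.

V_out ≈ 11.3 V

The load sits in parallel with R_bot: R_bot‖R_L = (150 × 672) / (150 + 672) = 122.6 kΩ.
V_out = 12.4 × 122.6 / (12.0 + 122.6) = 12.4 × 122.6/134.6 = 11.3 V.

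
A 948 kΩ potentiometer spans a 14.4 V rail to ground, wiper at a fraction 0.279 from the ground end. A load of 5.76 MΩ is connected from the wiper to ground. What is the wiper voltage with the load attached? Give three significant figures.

The wiper splits the pot into (1−α)R = 683.5 kΩ above and αR = 264.5 kΩ below.
Lower section ‖ load = 252.9 kΩ.
V_wiper = 14.4 × 252.9/(683.5 + 252.9) = 3.89 V.

V ≈ 3.89 V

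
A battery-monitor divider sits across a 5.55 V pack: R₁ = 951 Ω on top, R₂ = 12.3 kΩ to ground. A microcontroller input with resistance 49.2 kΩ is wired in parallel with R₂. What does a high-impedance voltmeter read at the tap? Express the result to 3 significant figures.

The load sits in parallel with R₂: R₂‖R_L = (12300 × 49200) / (12300 + 49200) = 9840 Ω.
V_out = 5.55 × 9840 / (951 + 9840) = 5.55 × 9840/10790 = 5.06 V.

V_out ≈ 5.06 V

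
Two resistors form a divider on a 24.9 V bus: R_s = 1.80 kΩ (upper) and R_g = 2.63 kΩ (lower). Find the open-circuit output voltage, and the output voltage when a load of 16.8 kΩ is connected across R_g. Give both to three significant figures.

Unloaded: 14.8 V; loaded: 13.9 V

Open-circuit: V = 24.9 × 2.63/(1.80 + 2.63) = 14.8 V.
With the load, R_g becomes R_g‖R_L = 2.274 kΩ, so V = 24.9 × 2.274/4.074 = 13.9 V.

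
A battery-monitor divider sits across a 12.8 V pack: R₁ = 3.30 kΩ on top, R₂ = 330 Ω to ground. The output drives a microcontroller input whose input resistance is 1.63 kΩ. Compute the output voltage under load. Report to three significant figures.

V_out ≈ 0.983 V

The load sits in parallel with R₂: R₂‖R_L = (330 × 1630) / (330 + 1630) = 274.4 Ω.
V_out = 12.8 × 274.4 / (3300 + 274.4) = 12.8 × 274.4/3574 = 0.983 V.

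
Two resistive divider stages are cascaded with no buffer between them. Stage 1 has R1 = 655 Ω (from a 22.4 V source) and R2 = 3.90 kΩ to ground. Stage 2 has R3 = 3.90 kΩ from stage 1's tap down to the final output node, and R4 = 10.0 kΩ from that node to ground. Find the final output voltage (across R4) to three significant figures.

Stage 2 presents R3+R4 = 13900 Ω as a load on stage 1's tap.
Stage 1's lower leg becomes R2‖(R3+R4) = 3046 Ω, so V_mid = 22.4 × 3046/3701 = 18.44 V.
Stage 2 is itself unloaded: V_out = V_mid × R4/(R3+R4) = 18.44 × 10000/13900 = 13.3 V.

V_out ≈ 13.3 V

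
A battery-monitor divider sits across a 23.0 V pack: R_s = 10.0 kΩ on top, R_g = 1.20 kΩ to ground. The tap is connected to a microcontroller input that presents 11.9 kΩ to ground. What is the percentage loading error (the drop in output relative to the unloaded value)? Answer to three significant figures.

Unloaded V = 23.0 × 1.20/11.20 = 2.4643 V.
Loaded: R_g‖R_L = 1.090 kΩ, giving V = 23.0 × 1.090/11.09 = 2.2607 V.
Drop = (2.4643 − 2.2607) / 2.4643 = 8.26 %.

8.26 %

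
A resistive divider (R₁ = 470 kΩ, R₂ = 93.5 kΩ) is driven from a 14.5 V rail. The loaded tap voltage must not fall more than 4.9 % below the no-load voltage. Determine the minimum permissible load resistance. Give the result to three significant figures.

R_L(min) ≈ 1.51 MΩ

Output resistance R_th = R₁‖R₂ = (470 × 93.5)/563.5 = 77.99 kΩ.
The fractional drop is R_th/(R_th + R_L); requiring this ≤ 0.0490 gives R_L ≥ R_th(1/0.0490 − 1) = 77.99 × 19.41 = 1.51 MΩ.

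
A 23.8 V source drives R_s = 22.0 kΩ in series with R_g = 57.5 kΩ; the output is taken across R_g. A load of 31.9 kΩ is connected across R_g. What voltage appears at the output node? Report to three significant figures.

The load sits in parallel with R_g: R_g‖R_L = (57.5 × 31.9) / (57.5 + 31.9) = 20.52 kΩ.
V_out = 23.8 × 20.52 / (22.0 + 20.52) = 23.8 × 20.52/42.52 = 11.5 V.
(Unloaded it would have been 17.2 V.)

V_out ≈ 11.5 V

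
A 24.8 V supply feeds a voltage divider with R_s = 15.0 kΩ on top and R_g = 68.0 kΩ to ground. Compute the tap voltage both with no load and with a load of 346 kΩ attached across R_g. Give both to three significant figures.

Unloaded: 20.3 V; loaded: 19.6 V

Open-circuit: V = 24.8 × 68.0/(15.0 + 68.0) = 20.3 V.
With the load, R_g becomes R_g‖R_L = 56.83 kΩ, so V = 24.8 × 56.83/71.83 = 19.6 V.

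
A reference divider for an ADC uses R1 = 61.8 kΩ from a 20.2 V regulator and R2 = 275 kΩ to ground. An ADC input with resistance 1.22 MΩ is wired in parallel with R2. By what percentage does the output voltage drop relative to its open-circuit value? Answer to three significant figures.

The divider's output (Thévenin) resistance is R1‖R2 = 50.46 kΩ.
Fractional drop under load = R_th/(R_th + R_L) = 50.46 / (50.46 + 1220) = 0.03972.
So the output falls by 3.97 %.

3.97 %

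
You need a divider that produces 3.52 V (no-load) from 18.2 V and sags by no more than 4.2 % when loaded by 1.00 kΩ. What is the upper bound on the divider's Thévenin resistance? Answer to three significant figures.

Loading drop = R_th/(R_th + R_L) ≤ 0.0420, so R_th ≤ R_L · ε/(1−ε) = 1.00 kΩ × 0.0420/0.9580 = 43.8 Ω.

R_th ≤ 43.8 Ω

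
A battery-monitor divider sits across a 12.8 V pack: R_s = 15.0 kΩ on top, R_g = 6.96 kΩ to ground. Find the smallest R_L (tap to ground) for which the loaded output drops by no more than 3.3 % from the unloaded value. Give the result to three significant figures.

Output resistance R_th = R_s‖R_g = (15.0 × 6.96)/21.96 = 4.754 kΩ.
The fractional drop is R_th/(R_th + R_L); requiring this ≤ 0.0330 gives R_L ≥ R_th(1/0.0330 − 1) = 4.754 × 29.30 = 139 kΩ.

R_L(min) ≈ 139 kΩ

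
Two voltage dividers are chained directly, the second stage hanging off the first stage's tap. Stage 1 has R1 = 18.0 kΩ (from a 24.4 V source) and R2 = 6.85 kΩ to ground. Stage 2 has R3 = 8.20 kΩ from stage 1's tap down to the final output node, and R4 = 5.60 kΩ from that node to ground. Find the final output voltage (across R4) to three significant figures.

V_out ≈ 2.01 V

Stage 2 presents R3+R4 = 13.80 kΩ as a load on stage 1's tap.
Stage 1's lower leg becomes R2‖(R3+R4) = 4.578 kΩ, so V_mid = 24.4 × 4.578/22.58 = 4.947 V.
Stage 2 is itself unloaded: V_out = V_mid × R4/(R3+R4) = 4.947 × 5.60/13.80 = 2.01 V.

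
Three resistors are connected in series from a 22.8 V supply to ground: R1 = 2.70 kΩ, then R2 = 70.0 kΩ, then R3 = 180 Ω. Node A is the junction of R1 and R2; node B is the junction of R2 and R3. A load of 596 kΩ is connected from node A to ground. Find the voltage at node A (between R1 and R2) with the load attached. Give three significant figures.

Below node A the series string R2+R3 = 70180 Ω sits in parallel with the 596000 Ω load: 62790 Ω.
V_A = 22.8 × 62790/(2700 + 62790) = 21.9 V.

V ≈ 21.9 V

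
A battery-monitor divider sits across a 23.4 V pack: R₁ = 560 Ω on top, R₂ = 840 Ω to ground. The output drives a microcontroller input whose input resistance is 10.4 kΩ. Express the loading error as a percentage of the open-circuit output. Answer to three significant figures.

3.13 %

The divider's output (Thévenin) resistance is R₁‖R₂ = 336.0 Ω.
Fractional drop under load = R_th/(R_th + R_L) = 336.0 / (336.0 + 10400) = 0.03130.
So the output falls by 3.13 %.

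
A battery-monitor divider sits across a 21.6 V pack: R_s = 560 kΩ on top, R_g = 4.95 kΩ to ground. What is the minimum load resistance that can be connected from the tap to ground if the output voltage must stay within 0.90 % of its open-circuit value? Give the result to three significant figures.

R_L(min) ≈ 540 kΩ

Output resistance R_th = R_s‖R_g = (560 × 4.95)/565.0 = 4.907 kΩ.
The fractional drop is R_th/(R_th + R_L); requiring this ≤ 0.00900 gives R_L ≥ R_th(1/0.00900 − 1) = 4.907 × 110.1 = 540 kΩ.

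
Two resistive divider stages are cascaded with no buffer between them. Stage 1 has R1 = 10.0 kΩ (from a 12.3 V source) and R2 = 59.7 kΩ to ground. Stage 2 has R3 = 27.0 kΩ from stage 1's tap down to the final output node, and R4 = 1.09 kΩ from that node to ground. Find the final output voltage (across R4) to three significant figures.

Stage 2 presents R3+R4 = 28.09 kΩ as a load on stage 1's tap.
Stage 1's lower leg becomes R2‖(R3+R4) = 19.10 kΩ, so V_mid = 12.3 × 19.10/29.10 = 8.074 V.
Stage 2 is itself unloaded: V_out = V_mid × R4/(R3+R4) = 8.074 × 1.09/28.09 = 0.313 V.

V_out ≈ 0.313 V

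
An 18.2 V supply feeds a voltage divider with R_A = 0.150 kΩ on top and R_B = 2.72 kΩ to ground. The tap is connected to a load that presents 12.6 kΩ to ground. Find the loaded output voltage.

V_out ≈ 17.1 V

The load sits in parallel with R_B: R_B‖R_L = (2720 × 12600) / (2720 + 12600) = 2237 Ω.
V_out = 18.2 × 2237 / (150 + 2237) = 18.2 × 2237/2387 = 17.1 V.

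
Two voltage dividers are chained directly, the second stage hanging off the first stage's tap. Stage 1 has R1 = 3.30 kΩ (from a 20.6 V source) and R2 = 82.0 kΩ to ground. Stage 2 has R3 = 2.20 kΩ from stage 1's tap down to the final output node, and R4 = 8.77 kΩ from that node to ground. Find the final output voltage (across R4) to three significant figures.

Stage 2 presents R3+R4 = 10.97 kΩ as a load on stage 1's tap.
Stage 1's lower leg becomes R2‖(R3+R4) = 9.676 kΩ, so V_mid = 20.6 × 9.676/12.98 = 15.36 V.
Stage 2 is itself unloaded: V_out = V_mid × R4/(R3+R4) = 15.36 × 8.77/10.97 = 12.3 V.

V_out ≈ 12.3 V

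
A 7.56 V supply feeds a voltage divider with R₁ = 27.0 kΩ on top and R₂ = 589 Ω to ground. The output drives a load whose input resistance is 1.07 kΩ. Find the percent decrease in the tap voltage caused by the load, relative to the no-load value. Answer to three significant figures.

35.0 %

Unloaded V = 7.56 × 589/27590 = 0.1614 V.
Loaded: R₂‖R_L = 379.9 Ω, giving V = 7.56 × 379.9/27380 = 0.1049 V.
Drop = (0.1614 − 0.1049) / 0.1614 = 35.0 %.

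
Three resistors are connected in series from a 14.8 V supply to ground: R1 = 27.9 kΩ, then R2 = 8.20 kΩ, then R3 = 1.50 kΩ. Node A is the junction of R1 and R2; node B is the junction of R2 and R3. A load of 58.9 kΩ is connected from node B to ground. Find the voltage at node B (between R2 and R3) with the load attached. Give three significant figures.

V ≈ 0.576 V

At node B, R3 is in parallel with the load: R3‖R_L = 1.463 kΩ.
Below node A the resistance is R2 + (R3‖R_L) = 9.663 kΩ, so V_A = 14.8 × 9.663/37.56 = 3.807 V.
Then V_B = V_A × (R3‖R_L)/(R2 + R3‖R_L) = 3.807 × 1.463/9.663 = 0.576 V.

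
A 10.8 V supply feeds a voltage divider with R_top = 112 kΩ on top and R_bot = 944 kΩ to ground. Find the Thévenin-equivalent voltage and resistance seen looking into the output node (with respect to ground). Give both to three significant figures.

V_th = 9.65 V, R_th = 100 kΩ

V_th is the open-circuit tap voltage: 10.8 × 944/(112 + 944) = 9.65 V.
With the supply zeroed, R_top and R_bot appear in parallel from the tap: R_th = R_top‖R_bot = (112 × 944)/1056 = 100 kΩ.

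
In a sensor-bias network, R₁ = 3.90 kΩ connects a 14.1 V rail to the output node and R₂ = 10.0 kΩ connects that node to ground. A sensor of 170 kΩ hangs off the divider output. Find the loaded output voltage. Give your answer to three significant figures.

V_out ≈ 9.98 V

The load sits in parallel with R₂: R₂‖R_L = (10.0 × 170) / (10.0 + 170) = 9.444 kΩ.
V_out = 14.1 × 9.444 / (3.90 + 9.444) = 14.1 × 9.444/13.34 = 9.98 V.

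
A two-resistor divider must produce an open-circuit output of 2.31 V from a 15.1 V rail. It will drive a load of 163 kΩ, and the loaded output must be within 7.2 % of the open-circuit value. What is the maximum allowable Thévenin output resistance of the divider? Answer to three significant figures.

R_th ≤ 12.6 kΩ

Loading drop = R_th/(R_th + R_L) ≤ 0.0720, so R_th ≤ R_L · ε/(1−ε) = 163 kΩ × 0.0720/0.9280 = 12.6 kΩ.
(Any R1, R2 with R2/(R1+R2) = 0.153 and R1‖R2 ≤ 12.6 kΩ will meet the spec.)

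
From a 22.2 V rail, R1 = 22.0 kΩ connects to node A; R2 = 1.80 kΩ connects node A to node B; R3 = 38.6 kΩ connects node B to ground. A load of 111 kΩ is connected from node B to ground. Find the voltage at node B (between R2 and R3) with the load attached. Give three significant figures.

V ≈ 12.1 V

At node B, R3 is in parallel with the load: R3‖R_L = 28.64 kΩ.
Below node A the resistance is R2 + (R3‖R_L) = 30.44 kΩ, so V_A = 22.2 × 30.44/52.44 = 12.89 V.
Then V_B = V_A × (R3‖R_L)/(R2 + R3‖R_L) = 12.89 × 28.64/30.44 = 12.1 V.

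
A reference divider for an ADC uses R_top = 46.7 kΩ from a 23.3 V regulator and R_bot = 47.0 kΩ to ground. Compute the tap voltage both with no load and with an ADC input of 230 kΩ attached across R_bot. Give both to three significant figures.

Open-circuit: V = 23.3 × 47.0/(46.7 + 47.0) = 11.7 V.
With the load, R_bot becomes R_bot‖R_L = 39.03 kΩ, so V = 23.3 × 39.03/85.73 = 10.6 V.

Unloaded: 11.7 V; loaded: 10.6 V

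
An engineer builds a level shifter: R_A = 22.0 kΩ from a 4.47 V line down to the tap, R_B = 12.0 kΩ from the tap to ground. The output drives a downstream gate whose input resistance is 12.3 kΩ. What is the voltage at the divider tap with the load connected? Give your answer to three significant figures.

V_out ≈ 0.967 V

The load sits in parallel with R_B: R_B‖R_L = (12.0 × 12.3) / (12.0 + 12.3) = 6.074 kΩ.
V_out = 4.47 × 6.074 / (22.0 + 6.074) = 4.47 × 6.074/28.07 = 0.967 V.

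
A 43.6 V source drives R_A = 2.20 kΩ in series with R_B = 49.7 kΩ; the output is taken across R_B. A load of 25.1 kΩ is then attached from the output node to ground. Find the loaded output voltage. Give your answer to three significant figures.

The load sits in parallel with R_B: R_B‖R_L = (49.7 × 25.1) / (49.7 + 25.1) = 16.68 kΩ.
V_out = 43.6 × 16.68 / (2.20 + 16.68) = 43.6 × 16.68/18.88 = 38.5 V.

V_out ≈ 38.5 V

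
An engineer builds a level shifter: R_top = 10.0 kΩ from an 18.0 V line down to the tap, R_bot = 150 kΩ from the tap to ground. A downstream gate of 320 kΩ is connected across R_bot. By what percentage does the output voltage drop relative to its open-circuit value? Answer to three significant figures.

2.85 %

The divider's output (Thévenin) resistance is R_top‖R_bot = 9.375 kΩ.
Fractional drop under load = R_th/(R_th + R_L) = 9.375 / (9.375 + 320) = 0.02846.
So the output falls by 2.85 %.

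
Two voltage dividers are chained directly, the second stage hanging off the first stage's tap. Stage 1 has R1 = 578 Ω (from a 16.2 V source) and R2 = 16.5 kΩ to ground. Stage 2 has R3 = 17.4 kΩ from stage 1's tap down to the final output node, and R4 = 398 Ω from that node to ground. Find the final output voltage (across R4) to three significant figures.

V_out ≈ 0.339 V

Stage 2 presents R3+R4 = 17800 Ω as a load on stage 1's tap.
Stage 1's lower leg becomes R2‖(R3+R4) = 8562 Ω, so V_mid = 16.2 × 8562/9140 = 15.18 V.
Stage 2 is itself unloaded: V_out = V_mid × R4/(R3+R4) = 15.18 × 398/17800 = 0.339 V.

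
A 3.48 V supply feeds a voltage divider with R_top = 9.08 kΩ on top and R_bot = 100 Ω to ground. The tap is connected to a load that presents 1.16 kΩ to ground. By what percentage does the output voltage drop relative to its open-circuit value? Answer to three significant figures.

The divider's output (Thévenin) resistance is R_top‖R_bot = 98.91 Ω.
Fractional drop under load = R_th/(R_th + R_L) = 98.91 / (98.91 + 1160) = 0.07857.
So the output falls by 7.86 %.

7.86 %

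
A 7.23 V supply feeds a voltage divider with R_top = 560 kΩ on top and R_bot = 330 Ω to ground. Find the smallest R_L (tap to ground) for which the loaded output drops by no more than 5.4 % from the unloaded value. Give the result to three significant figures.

Output resistance R_th = R_top‖R_bot = (560000 × 330)/560300 = 329.8 Ω.
The fractional drop is R_th/(R_th + R_L); requiring this ≤ 0.0540 gives R_L ≥ R_th(1/0.0540 − 1) = 329.8 × 17.52 = 5.78 kΩ.

R_L(min) ≈ 5.78 kΩ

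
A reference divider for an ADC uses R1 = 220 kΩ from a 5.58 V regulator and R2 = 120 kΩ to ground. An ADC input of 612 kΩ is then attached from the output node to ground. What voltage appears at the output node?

The load sits in parallel with R2: R2‖R_L = (120 × 612) / (120 + 612) = 100.3 kΩ.
V_out = 5.58 × 100.3 / (220 + 100.3) = 5.58 × 100.3/320.3 = 1.75 V.

V_out ≈ 1.75 V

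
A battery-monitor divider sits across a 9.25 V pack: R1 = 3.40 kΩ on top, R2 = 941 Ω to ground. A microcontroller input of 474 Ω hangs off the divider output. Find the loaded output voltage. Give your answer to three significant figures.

V_out ≈ 0.785 V

The load sits in parallel with R2: R2‖R_L = (941 × 474) / (941 + 474) = 315.2 Ω.
V_out = 9.25 × 315.2 / (3400 + 315.2) = 9.25 × 315.2/3715 = 0.785 V.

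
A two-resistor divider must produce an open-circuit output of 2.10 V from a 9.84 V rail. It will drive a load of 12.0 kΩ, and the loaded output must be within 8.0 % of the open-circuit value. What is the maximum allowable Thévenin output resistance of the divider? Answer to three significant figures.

R_th ≤ 1.04 kΩ

Loading drop = R_th/(R_th + R_L) ≤ 0.0800, so R_th ≤ R_L · ε/(1−ε) = 12.0 kΩ × 0.0800/0.9200 = 1.04 kΩ.
(Any R1, R2 with R2/(R1+R2) = 0.213 and R1‖R2 ≤ 1.04 kΩ will meet the spec.)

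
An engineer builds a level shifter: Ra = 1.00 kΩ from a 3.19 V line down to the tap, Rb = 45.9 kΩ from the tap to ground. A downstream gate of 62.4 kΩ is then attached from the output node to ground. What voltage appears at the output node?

The load sits in parallel with Rb: Rb‖R_L = (45.9 × 62.4) / (45.9 + 62.4) = 26.45 kΩ.
V_out = 3.19 × 26.45 / (1.00 + 26.45) = 3.19 × 26.45/27.45 = 3.07 V.

V_out ≈ 3.07 V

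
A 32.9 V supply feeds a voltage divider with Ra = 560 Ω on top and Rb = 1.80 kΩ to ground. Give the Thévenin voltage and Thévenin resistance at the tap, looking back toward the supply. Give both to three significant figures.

V_th = 25.1 V, R_th = 427 Ω

V_th is the open-circuit tap voltage: 32.9 × 1800/(560 + 1800) = 25.1 V.
With the supply zeroed, Ra and Rb appear in parallel from the tap: R_th = Ra‖Rb = (560 × 1800)/2360 = 427 Ω.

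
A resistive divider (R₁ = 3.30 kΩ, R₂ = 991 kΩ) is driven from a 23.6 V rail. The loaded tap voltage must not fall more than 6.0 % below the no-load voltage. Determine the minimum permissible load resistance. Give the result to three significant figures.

Output resistance R_th = R₁‖R₂ = (3.30 × 991)/994.3 = 3.289 kΩ.
The fractional drop is R_th/(R_th + R_L); requiring this ≤ 0.0600 gives R_L ≥ R_th(1/0.0600 − 1) = 3.289 × 15.67 = 51.5 kΩ.

R_L(min) ≈ 51.5 kΩ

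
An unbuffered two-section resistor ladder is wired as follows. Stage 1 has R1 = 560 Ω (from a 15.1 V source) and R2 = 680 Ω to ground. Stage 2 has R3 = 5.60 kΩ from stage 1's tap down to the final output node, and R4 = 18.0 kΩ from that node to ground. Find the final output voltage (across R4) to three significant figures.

V_out ≈ 6.23 V

Stage 2 presents R3+R4 = 23600 Ω as a load on stage 1's tap.
Stage 1's lower leg becomes R2‖(R3+R4) = 661.0 Ω, so V_mid = 15.1 × 661.0/1221 = 8.174 V.
Stage 2 is itself unloaded: V_out = V_mid × R4/(R3+R4) = 8.174 × 18000/23600 = 6.23 V.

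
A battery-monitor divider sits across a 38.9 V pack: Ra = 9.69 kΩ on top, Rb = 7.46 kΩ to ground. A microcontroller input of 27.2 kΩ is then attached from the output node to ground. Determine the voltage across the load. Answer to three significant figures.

The load sits in parallel with Rb: Rb‖R_L = (7.46 × 27.2) / (7.46 + 27.2) = 5.854 kΩ.
V_out = 38.9 × 5.854 / (9.69 + 5.854) = 38.9 × 5.854/15.54 = 14.7 V.

V_out ≈ 14.7 V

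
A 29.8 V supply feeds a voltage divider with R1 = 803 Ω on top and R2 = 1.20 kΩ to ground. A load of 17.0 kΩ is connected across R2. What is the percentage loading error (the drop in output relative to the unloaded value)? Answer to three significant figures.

The divider's output (Thévenin) resistance is R1‖R2 = 481.1 Ω.
Fractional drop under load = R_th/(R_th + R_L) = 481.1 / (481.1 + 17000) = 0.02752.
So the output falls by 2.75 %.

2.75 %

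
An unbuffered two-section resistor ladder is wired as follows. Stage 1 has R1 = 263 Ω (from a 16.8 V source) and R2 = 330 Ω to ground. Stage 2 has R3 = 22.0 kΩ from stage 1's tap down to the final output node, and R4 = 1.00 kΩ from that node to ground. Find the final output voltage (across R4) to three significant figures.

Stage 2 presents R3+R4 = 23000 Ω as a load on stage 1's tap.
Stage 1's lower leg becomes R2‖(R3+R4) = 325.3 Ω, so V_mid = 16.8 × 325.3/588.3 = 9.290 V.
Stage 2 is itself unloaded: V_out = V_mid × R4/(R3+R4) = 9.290 × 1000/23000 = 0.404 V.

V_out ≈ 0.404 V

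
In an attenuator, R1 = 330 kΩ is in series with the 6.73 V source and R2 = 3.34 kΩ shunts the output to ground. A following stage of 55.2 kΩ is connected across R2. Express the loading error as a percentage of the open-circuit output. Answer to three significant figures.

The divider's output (Thévenin) resistance is R1‖R2 = 3.307 kΩ.
Fractional drop under load = R_th/(R_th + R_L) = 3.307 / (3.307 + 55.2) = 0.05652.
So the output falls by 5.65 %.

5.65 %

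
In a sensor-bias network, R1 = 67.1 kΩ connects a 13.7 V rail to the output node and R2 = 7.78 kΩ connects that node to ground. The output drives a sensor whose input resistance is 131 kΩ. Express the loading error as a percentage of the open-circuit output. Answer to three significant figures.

The divider's output (Thévenin) resistance is R1‖R2 = 6.972 kΩ.
Fractional drop under load = R_th/(R_th + R_L) = 6.972 / (6.972 + 131) = 0.05053.
So the output falls by 5.05 %.

5.05 %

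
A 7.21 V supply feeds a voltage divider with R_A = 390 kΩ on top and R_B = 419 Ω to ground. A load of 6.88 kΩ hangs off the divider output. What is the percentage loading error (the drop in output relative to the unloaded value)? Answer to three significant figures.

5.73 %

The divider's output (Thévenin) resistance is R_A‖R_B = 418.6 Ω.
Fractional drop under load = R_th/(R_th + R_L) = 418.6 / (418.6 + 6880) = 0.05735.
So the output falls by 5.73 %.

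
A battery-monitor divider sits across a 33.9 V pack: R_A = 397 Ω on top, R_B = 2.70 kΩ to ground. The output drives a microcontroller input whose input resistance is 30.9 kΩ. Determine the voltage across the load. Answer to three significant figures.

V_out ≈ 29.2 V

The load sits in parallel with R_B: R_B‖R_L = (2700 × 30900) / (2700 + 30900) = 2483 Ω.
V_out = 33.9 × 2483 / (397 + 2483) = 33.9 × 2483/2880 = 29.2 V.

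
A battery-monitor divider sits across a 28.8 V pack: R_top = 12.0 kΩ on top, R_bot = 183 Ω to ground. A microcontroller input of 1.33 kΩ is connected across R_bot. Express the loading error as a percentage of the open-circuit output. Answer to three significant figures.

11.9 %

Unloaded V = 28.8 × 183/12180 = 0.43260 V.
Loaded: R_bot‖R_L = 160.9 Ω, giving V = 28.8 × 160.9/12160 = 0.38097 V.
Drop = (0.43260 − 0.38097) / 0.43260 = 11.9 %.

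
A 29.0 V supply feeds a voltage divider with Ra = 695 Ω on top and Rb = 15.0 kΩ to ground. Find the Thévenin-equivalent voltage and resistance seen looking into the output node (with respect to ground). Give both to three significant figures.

V_th is the open-circuit tap voltage: 29.0 × 15000/(695 + 15000) = 27.7 V.
With the supply zeroed, Ra and Rb appear in parallel from the tap: R_th = Ra‖Rb = (695 × 15000)/15700 = 664 Ω.

V_th = 27.7 V, R_th = 664 Ω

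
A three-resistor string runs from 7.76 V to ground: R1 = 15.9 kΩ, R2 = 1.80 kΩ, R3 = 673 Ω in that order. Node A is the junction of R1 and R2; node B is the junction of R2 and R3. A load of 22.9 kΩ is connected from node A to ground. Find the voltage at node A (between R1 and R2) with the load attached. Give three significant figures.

Below node A the series string R2+R3 = 2473 Ω sits in parallel with the 22900 Ω load: 2232 Ω.
V_A = 7.76 × 2232/(15900 + 2232) = 0.955 V.

V ≈ 0.955 V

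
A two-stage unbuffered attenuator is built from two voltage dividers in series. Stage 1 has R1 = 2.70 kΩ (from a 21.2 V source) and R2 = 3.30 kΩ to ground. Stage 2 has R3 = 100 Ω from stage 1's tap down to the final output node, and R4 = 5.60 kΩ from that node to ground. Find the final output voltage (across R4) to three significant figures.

V_out ≈ 9.09 V

Stage 2 presents R3+R4 = 5700 Ω as a load on stage 1's tap.
Stage 1's lower leg becomes R2‖(R3+R4) = 2090 Ω, so V_mid = 21.2 × 2090/4790 = 9.250 V.
Stage 2 is itself unloaded: V_out = V_mid × R4/(R3+R4) = 9.250 × 5600/5700 = 9.09 V.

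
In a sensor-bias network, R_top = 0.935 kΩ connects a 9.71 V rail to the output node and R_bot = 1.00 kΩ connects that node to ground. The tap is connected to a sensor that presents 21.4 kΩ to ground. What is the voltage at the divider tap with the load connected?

V_out ≈ 4.91 V

The load sits in parallel with R_bot: R_bot‖R_L = (1000 × 21400) / (1000 + 21400) = 955.4 Ω.
V_out = 9.71 × 955.4 / (935 + 955.4) = 9.71 × 955.4/1890 = 4.91 V.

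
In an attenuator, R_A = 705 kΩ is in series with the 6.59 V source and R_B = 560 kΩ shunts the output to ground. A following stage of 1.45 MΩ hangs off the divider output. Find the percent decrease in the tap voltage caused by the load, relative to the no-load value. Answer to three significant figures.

17.7 %

Unloaded V = 6.59 × 560/1265 = 2.917 V.
Loaded: R_B‖R_L = 404.0 kΩ, giving V = 6.59 × 404.0/1109 = 2.401 V.
Drop = (2.917 − 2.401) / 2.917 = 17.7 %.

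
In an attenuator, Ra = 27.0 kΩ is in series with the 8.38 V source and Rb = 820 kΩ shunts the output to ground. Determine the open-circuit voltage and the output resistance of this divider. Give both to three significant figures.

V_th is the open-circuit tap voltage: 8.38 × 820/(27.0 + 820) = 8.11 V.
With the supply zeroed, Ra and Rb appear in parallel from the tap: R_th = Ra‖Rb = (27.0 × 820)/847.0 = 26.1 kΩ.

V_th = 8.11 V, R_th = 26.1 kΩ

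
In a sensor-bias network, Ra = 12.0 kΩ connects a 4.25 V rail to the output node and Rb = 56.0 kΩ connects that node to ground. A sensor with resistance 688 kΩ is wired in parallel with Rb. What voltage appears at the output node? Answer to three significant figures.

The load sits in parallel with Rb: Rb‖R_L = (56.0 × 688) / (56.0 + 688) = 51.78 kΩ.
V_out = 4.25 × 51.78 / (12.0 + 51.78) = 4.25 × 51.78/63.78 = 3.45 V.
(Unloaded it would have been 3.50 V.)

V_out ≈ 3.45 V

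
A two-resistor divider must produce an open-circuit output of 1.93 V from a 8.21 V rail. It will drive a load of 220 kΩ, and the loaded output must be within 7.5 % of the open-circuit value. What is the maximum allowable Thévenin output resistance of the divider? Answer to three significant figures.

Loading drop = R_th/(R_th + R_L) ≤ 0.0750, so R_th ≤ R_L · ε/(1−ε) = 220 kΩ × 0.0750/0.9250 = 17.8 kΩ.

R_th ≤ 17.8 kΩ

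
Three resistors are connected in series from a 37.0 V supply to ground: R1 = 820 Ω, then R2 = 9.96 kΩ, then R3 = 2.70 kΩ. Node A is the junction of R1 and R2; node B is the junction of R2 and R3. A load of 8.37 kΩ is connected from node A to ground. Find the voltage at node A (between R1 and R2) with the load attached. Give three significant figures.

Below node A the series string R2+R3 = 12660 Ω sits in parallel with the 8370 Ω load: 5039 Ω.
V_A = 37.0 × 5039/(820 + 5039) = 31.8 V.

V ≈ 31.8 V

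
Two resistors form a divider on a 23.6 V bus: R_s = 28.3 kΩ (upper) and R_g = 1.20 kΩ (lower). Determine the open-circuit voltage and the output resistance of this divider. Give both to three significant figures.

V_th is the open-circuit tap voltage: 23.6 × 1.20/(28.3 + 1.20) = 0.960 V.
With the supply zeroed, R_s and R_g appear in parallel from the tap: R_th = R_s‖R_g = (28.3 × 1.20)/29.50 = 1.15 kΩ.

V_th = 0.960 V, R_th = 1.15 kΩ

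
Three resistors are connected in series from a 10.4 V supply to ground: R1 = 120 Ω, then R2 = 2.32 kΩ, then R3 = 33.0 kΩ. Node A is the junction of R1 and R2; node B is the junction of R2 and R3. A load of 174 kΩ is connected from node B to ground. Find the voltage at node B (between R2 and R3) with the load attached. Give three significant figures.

At node B, R3 is in parallel with the load: R3‖R_L = 27740 Ω.
Below node A the resistance is R2 + (R3‖R_L) = 30060 Ω, so V_A = 10.4 × 30060/30180 = 10.36 V.
Then V_B = V_A × (R3‖R_L)/(R2 + R3‖R_L) = 10.36 × 27740/30060 = 9.56 V.

V ≈ 9.56 V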